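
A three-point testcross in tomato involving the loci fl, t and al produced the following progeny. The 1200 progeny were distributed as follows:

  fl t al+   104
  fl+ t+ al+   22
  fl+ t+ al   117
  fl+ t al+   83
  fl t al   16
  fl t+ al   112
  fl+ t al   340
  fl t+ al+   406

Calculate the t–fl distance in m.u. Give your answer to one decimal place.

21.6 m.u.

The two most frequent reciprocal classes, fl t+ al+ and fl+ t al, are the parental types, so the F1 was fl t+ al+ / fl+ t al.
The two rarest classes, fl+ t+ al+ and fl t al, are the double crossovers. Comparing them with the parentals, only the fl allele has switched, so fl is the middle locus and the order is t – fl – al.
Crossovers in the t–fl interval produce the single-crossover classes fl t al+ and fl+ t+ al (104 + 117 = 221) plus the double crossovers (38).
RF(t–fl) = (221 + 38) / 1200 = 259/1200 = 0.2158 → 21.6 m.u.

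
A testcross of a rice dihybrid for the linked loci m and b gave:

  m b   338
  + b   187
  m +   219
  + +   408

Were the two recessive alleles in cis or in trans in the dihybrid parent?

The two most frequent classes are + + (408) and m b (338); these are the parental (non-recombinant) types.
So the F1 carried + + on one chromosome and m b on the other — the recessive alleles are on the same chromosome (cis / coupling).

cis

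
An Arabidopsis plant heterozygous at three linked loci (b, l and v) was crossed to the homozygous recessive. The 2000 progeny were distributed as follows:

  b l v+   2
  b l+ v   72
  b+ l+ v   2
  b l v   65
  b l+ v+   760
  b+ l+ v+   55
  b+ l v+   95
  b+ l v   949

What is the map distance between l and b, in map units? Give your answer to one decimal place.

6.2 map units

The two most frequent reciprocal classes, b l+ v+ and b+ l v, are the parental types, so the F1 was b l+ v+ / b+ l v.
The two rarest classes, b l v+ and b+ l+ v, are the double crossovers. Comparing them with the parentals, only the l allele has switched, so l is the middle locus and the order is b – l – v.
Crossovers in the b–l interval produce the single-crossover classes b+ l+ v+ and b l v (55 + 65 = 120) plus the double crossovers (4).
RF(b–l) = (120 + 4) / 2000 = 124/2000 = 0.0620 → 6.2 map units.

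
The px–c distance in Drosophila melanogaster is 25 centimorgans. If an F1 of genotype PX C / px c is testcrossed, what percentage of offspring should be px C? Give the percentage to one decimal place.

A map distance of 25 centimorgans corresponds to a recombination frequency of 0.250.
The F1 is PX C / px c, so px C is a recombinant gamete class with expected frequency r/2 = 0.250/2 = 0.1250.
That is 0.1250 = 12.5% of the progeny.

12.5%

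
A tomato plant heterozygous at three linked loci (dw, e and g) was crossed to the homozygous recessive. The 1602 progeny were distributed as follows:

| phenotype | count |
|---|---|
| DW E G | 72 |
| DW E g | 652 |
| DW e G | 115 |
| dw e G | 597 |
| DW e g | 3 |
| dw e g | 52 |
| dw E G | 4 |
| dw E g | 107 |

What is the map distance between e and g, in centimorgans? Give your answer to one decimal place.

The two most frequent reciprocal classes, DW E g and dw e G, are the parental types, so the F1 was DW E g / dw e G.
The two rarest classes, DW e g and dw E G, are the double crossovers. Comparing them with the parentals, only the e allele has switched, so e is the middle locus and the order is g – e – dw.
Crossovers in the g–e interval produce the single-crossover classes DW E G and dw e g (72 + 52 = 124) plus the double crossovers (7).
RF(g–e) = (124 + 7) / 1602 = 131/1602 = 0.0818 → 8.2 centimorgans.

8.2 centimorgans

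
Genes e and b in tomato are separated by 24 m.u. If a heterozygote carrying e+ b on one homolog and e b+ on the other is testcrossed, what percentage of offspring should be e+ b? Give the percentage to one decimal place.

38.0%

A map distance of 24 m.u. corresponds to a recombination frequency of 0.240.
The F1 is e+ b / e b+, so e+ b is a parental gamete class with expected frequency (1 − r)/2 = 0.760/2 = 0.3800.
That is 0.3800 = 38.0% of the progeny.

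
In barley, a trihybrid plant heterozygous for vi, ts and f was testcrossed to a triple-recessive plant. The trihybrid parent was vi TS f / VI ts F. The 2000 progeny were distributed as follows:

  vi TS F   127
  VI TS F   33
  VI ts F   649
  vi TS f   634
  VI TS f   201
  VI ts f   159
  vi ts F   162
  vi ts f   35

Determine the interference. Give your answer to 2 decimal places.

0.11

The two rarest classes, vi ts f and VI TS F, are the double crossovers. Comparing them with the parentals, only the ts allele has switched, so ts is the middle locus and the order is vi – ts – f.
vi–ts: (363 + 68)/2000 = 0.2155; ts–f: (286 + 68)/2000 = 0.1770.
Expected DCO frequency = 0.2155 × 0.1770 ≈ 0.03814; observed = 68/2000 ≈ 0.03400.
Coefficient of coincidence = 0.03400/0.03814 ≈ 0.89; interference = 1 − 0.89 = 0.11.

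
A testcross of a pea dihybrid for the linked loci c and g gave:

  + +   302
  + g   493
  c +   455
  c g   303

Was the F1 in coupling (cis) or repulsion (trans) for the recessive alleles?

The two most frequent classes are + g (493) and c + (455); these are the parental (non-recombinant) types.
So the F1 carried + g on one chromosome and c + on the other — the recessive alleles are on opposite chromosomes (trans / repulsion).

trans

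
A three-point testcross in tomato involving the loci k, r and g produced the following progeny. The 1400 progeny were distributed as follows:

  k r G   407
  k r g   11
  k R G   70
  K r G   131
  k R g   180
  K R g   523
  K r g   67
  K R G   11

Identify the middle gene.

g

The two most frequent reciprocal classes, k r G and K R g, are the parental types, so the F1 was k r G / K R g.
The two rarest classes, k r g and K R G, are the double crossovers. Comparing them with the parentals, only the g allele has switched, so g is the middle locus and the order is r – g – k.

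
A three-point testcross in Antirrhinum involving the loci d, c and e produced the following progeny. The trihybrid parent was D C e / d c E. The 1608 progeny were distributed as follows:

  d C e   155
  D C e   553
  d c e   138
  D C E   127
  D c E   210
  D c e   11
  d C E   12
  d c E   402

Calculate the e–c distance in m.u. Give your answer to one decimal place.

The two rarest classes, D c e and d C E, are the double crossovers. Comparing them with the parentals, only the c allele has switched, so c is the middle locus and the order is e – c – d.
Crossovers in the e–c interval produce the single-crossover classes D C E and d c e (127 + 138 = 265) plus the double crossovers (23).
RF(e–c) = (265 + 23) / 1608 = 288/1608 = 0.1791 → 17.9 m.u.

17.9 m.u.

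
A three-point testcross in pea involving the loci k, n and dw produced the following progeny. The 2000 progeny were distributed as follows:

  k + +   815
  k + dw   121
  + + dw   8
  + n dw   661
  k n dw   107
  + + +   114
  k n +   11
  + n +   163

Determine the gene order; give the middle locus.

The two most frequent reciprocal classes, k + + and + n dw, are the parental types, so the F1 was k + + / + n dw.
The two rarest classes, k n + and + + dw, are the double crossovers. Comparing them with the parentals, only the n allele has switched, so n is the middle locus and the order is k – n – dw.

n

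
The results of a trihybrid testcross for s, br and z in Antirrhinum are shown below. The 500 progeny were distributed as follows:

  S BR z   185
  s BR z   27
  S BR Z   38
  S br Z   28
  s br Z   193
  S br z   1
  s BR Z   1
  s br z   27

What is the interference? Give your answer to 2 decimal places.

The two most frequent reciprocal classes, S BR z and s br Z, are the parental types, so the F1 was S BR z / s br Z.
The two rarest classes, S br z and s BR Z, are the double crossovers. Comparing them with the parentals, only the br allele has switched, so br is the middle locus and the order is z – br – s.
z–br: (65 + 2)/500 = 0.1340; br–s: (55 + 2)/500 = 0.1140.
Expected DCO frequency = 0.1340 × 0.1140 ≈ 0.01528; observed = 2/500 ≈ 0.00400.
Coefficient of coincidence = 0.00400/0.01528 ≈ 0.26; interference = 1 − 0.26 = 0.74.

0.74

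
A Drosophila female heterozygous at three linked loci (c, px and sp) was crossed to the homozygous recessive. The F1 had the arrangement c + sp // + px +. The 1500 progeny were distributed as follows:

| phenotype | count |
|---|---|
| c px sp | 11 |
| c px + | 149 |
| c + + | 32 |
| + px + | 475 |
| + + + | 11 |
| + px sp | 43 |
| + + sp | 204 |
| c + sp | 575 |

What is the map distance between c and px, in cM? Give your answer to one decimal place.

25.0 cM

The two rarest classes, c px sp and + + +, are the double crossovers. Comparing them with the parentals, only the px allele has switched, so px is the middle locus and the order is sp – px – c.
Crossovers in the px–c interval produce the single-crossover classes + + sp and c px + (204 + 149 = 353) plus the double crossovers (22).
RF(px–c) = (353 + 22) / 1500 = 375/1500 = 0.2500 → 25.0 cM.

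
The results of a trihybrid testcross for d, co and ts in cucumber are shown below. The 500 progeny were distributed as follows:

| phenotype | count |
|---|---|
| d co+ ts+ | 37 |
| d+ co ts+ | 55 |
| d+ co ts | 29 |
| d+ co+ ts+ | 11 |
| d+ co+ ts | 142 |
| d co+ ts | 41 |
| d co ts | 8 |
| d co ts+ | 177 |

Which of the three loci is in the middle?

The two most frequent reciprocal classes, d+ co+ ts and d co ts+, are the parental types, so the F1 was d+ co+ ts / d co ts+.
The two rarest classes, d+ co+ ts+ and d co ts, are the double crossovers. Comparing them with the parentals, only the ts allele has switched, so ts is the middle locus and the order is d – ts – co.

ts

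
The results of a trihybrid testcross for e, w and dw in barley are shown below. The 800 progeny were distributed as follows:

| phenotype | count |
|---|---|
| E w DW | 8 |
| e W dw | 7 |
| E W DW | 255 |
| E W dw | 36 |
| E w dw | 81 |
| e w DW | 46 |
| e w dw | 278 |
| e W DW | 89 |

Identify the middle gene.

The two most frequent reciprocal classes, E W DW and e w dw, are the parental types, so the F1 was E W DW / e w dw.
The two rarest classes, E w DW and e W dw, are the double crossovers. Comparing them with the parentals, only the w allele has switched, so w is the middle locus and the order is dw – w – e.

w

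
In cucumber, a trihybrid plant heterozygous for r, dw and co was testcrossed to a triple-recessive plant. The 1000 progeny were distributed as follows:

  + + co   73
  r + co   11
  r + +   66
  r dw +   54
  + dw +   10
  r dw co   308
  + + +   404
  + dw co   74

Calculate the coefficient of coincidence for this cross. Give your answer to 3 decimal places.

The two most frequent reciprocal classes, r dw co and + + +, are the parental types, so the F1 was r dw co / + + +.
The two rarest classes, r + co and + dw +, are the double crossovers. Comparing them with the parentals, only the dw allele has switched, so dw is the middle locus and the order is r – dw – co.
r–dw: (140 + 21)/1000 = 0.1610; dw–co: (127 + 21)/1000 = 0.1480.
Expected DCO frequency = 0.1610 × 0.1480 ≈ 0.02383; observed = 21/1000 ≈ 0.02100.
Coefficient of coincidence = 0.02100/0.02383 ≈ 0.881.

0.881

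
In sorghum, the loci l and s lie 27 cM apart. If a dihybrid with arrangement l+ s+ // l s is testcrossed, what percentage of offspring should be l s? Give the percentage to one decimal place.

36.5%

A map distance of 27 cM corresponds to a recombination frequency of 0.270.
The F1 is l+ s+ / l s, so l s is a parental gamete class with expected frequency (1 − r)/2 = 0.730/2 = 0.3650.
That is 0.3650 = 36.5% of the progeny.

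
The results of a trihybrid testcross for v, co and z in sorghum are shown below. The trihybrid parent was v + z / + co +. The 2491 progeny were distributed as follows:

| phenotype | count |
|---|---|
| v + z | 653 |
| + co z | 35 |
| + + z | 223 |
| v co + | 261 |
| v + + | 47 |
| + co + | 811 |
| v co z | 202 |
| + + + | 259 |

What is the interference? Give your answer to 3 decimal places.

0.335

The two rarest classes, v + + and + co z, are the double crossovers. Comparing them with the parentals, only the z allele has switched, so z is the middle locus and the order is v – z – co.
v–z: (484 + 82)/2491 = 0.2272; z–co: (461 + 82)/2491 = 0.2180.
Expected DCO frequency = 0.2272 × 0.2180 ≈ 0.04953; observed = 82/2491 ≈ 0.03292.
Coefficient of coincidence = 0.03292/0.04953 ≈ 0.665; interference = 1 − 0.665 = 0.335.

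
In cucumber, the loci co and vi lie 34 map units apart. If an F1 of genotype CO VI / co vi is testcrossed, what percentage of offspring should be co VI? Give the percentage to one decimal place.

17.0%

A map distance of 34 map units corresponds to a recombination frequency of 0.340.
The F1 is CO VI / co vi, so co VI is a recombinant gamete class with expected frequency r/2 = 0.340/2 = 0.1700.
That is 0.1700 = 17.0% of the progeny.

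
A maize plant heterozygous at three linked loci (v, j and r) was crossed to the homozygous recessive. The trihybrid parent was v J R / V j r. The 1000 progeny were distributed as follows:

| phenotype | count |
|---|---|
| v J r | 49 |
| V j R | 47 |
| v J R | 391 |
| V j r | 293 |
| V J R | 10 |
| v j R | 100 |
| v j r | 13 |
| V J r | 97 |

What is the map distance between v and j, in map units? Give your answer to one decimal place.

The two rarest classes, V J R and v j r, are the double crossovers. Comparing them with the parentals, only the v allele has switched, so v is the middle locus and the order is r – v – j.
Crossovers in the v–j interval produce the single-crossover classes v j R and V J r (100 + 97 = 197) plus the double crossovers (23).
RF(v–j) = (197 + 23) / 1000 = 220/1000 = 0.2200 → 22.0 map units.

22.0 map units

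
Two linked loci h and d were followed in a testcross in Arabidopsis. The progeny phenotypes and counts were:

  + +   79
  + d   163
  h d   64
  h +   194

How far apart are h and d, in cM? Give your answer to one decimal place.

The two most frequent classes, + d (163) and h + (194), are the parental types, so the F1 was + d / h +.
The recombinant classes are + + and h d: 79 + 64 = 143.
Recombination frequency = 143/500 = 0.2860 ≈ 28.6%, i.e. 28.6 cM.

28.6 cM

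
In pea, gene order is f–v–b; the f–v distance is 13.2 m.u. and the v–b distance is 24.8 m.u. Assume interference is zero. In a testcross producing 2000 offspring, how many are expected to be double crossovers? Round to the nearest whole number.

Map distances give recombination frequencies of 0.132 and 0.248 for the two intervals.
With no interference, expected double-crossover frequency = 0.132 × 0.248 = 0.03274.
Expected number = 0.03274 × 2000 = 65.47 ≈ 65.

65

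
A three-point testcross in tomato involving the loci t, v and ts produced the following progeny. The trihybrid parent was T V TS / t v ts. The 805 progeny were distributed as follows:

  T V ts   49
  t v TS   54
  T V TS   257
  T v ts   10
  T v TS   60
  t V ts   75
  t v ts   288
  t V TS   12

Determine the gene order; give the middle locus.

t

The two rarest classes, t V TS and T v ts, are the double crossovers. Comparing them with the parentals, only the t allele has switched, so t is the middle locus and the order is v – t – ts.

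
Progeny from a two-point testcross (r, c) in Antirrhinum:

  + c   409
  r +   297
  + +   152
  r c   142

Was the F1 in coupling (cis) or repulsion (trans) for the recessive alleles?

trans

The two most frequent classes are + c (409) and r + (297); these are the parental (non-recombinant) types.
So the F1 carried + c on one chromosome and r + on the other — the recessive alleles are on opposite chromosomes (trans / repulsion).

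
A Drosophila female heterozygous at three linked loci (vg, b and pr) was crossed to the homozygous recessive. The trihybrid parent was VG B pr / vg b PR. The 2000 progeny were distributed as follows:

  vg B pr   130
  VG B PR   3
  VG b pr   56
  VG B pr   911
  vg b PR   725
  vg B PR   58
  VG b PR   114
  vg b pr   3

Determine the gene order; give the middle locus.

The two rarest classes, VG B PR and vg b pr, are the double crossovers. Comparing them with the parentals, only the pr allele has switched, so pr is the middle locus and the order is vg – pr – b.

pr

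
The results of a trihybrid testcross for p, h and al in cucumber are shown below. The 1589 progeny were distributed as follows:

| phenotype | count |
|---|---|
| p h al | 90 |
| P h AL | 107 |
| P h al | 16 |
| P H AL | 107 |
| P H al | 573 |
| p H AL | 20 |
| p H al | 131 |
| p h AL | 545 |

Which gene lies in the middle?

The two most frequent reciprocal classes, p h AL and P H al, are the parental types, so the F1 was p h AL / P H al.
The two rarest classes, p H AL and P h al, are the double crossovers. Comparing them with the parentals, only the h allele has switched, so h is the middle locus and the order is p – h – al.

h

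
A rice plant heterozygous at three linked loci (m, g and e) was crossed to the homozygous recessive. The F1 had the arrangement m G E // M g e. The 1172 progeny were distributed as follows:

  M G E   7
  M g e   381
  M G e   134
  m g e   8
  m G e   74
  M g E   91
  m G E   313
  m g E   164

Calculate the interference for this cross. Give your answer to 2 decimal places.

0.69

The two rarest classes, M G E and m g e, are the double crossovers. Comparing them with the parentals, only the m allele has switched, so m is the middle locus and the order is e – m – g.
e–m: (165 + 15)/1172 = 0.1536; m–g: (298 + 15)/1172 = 0.2671.
Expected DCO frequency = 0.1536 × 0.2671 ≈ 0.04103; observed = 15/1172 ≈ 0.01280.
Coefficient of coincidence = 0.01280/0.04103 ≈ 0.31; interference = 1 − 0.31 = 0.69.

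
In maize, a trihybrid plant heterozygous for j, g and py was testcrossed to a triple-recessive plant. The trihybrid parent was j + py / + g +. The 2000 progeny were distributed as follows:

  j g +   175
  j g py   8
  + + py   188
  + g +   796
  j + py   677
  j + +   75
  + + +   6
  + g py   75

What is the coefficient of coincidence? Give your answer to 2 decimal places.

The two rarest classes, j g py and + + +, are the double crossovers. Comparing them with the parentals, only the g allele has switched, so g is the middle locus and the order is py – g – j.
py–g: (150 + 14)/2000 = 0.0820; g–j: (363 + 14)/2000 = 0.1885.
Expected DCO frequency = 0.0820 × 0.1885 ≈ 0.01546; observed = 14/2000 ≈ 0.00700.
Coefficient of coincidence = 0.00700/0.01546 ≈ 0.45.

0.45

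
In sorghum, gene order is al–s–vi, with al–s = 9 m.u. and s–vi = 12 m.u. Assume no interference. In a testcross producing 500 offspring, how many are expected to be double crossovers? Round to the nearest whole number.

5

Map distances give recombination frequencies of 0.090 and 0.120 for the two intervals.
With no interference, expected double-crossover frequency = 0.090 × 0.120 = 0.01080.
Expected number = 0.01080 × 500 = 5.40 ≈ 5.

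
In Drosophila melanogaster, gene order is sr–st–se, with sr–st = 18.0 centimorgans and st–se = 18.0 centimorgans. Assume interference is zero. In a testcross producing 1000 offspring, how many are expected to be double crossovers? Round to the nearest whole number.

Map distances give recombination frequencies of 0.180 and 0.180 for the two intervals.
With no interference, expected double-crossover frequency = 0.180 × 0.180 = 0.03240.
Expected number = 0.03240 × 1000 = 32.40 ≈ 32.

32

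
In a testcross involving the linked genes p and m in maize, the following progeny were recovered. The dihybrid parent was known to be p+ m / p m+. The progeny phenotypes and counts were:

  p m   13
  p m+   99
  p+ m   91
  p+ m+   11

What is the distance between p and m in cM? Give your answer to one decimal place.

11.2 cM

The recombinant classes are p+ m+ and p m: 11 + 13 = 24.
Recombination frequency = 24/214 = 0.1121 ≈ 11.2%, i.e. 11.2 cM.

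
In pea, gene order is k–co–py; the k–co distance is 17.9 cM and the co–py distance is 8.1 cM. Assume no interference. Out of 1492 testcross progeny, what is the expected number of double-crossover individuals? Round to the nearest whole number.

Map distances give recombination frequencies of 0.179 and 0.081 for the two intervals.
With no interference, expected double-crossover frequency = 0.179 × 0.081 = 0.01450.
Expected number = 0.01450 × 1492 = 21.63 ≈ 22.

22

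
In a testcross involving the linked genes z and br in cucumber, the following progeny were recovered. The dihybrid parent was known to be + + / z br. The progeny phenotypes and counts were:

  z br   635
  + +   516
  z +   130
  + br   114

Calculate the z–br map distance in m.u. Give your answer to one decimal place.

The recombinant classes are + br and z +: 114 + 130 = 244.
Recombination frequency = 244/1395 = 0.1749 ≈ 17.5%, i.e. 17.5 m.u.

17.5 m.u.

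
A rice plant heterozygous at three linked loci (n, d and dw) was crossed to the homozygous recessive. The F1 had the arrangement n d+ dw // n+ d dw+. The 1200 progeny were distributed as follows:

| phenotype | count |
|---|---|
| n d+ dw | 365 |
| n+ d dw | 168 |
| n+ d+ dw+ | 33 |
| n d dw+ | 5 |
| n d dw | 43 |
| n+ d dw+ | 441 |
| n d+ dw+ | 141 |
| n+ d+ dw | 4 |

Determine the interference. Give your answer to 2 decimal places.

0.60

The two rarest classes, n+ d+ dw and n d dw+, are the double crossovers. Comparing them with the parentals, only the n allele has switched, so n is the middle locus and the order is d – n – dw.
d–n: (76 + 9)/1200 = 0.0708; n–dw: (309 + 9)/1200 = 0.2650.
Expected DCO frequency = 0.0708 × 0.2650 ≈ 0.01876; observed = 9/1200 ≈ 0.00750.
Coefficient of coincidence = 0.00750/0.01876 ≈ 0.40; interference = 1 − 0.40 = 0.60.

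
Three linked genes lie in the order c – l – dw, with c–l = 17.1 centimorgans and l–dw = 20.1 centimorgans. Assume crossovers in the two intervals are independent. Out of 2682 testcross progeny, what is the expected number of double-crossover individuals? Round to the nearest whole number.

92

Map distances give recombination frequencies of 0.171 and 0.201 for the two intervals.
With no interference, expected double-crossover frequency = 0.171 × 0.201 = 0.03437.
Expected number = 0.03437 × 2682 = 92.18 ≈ 92.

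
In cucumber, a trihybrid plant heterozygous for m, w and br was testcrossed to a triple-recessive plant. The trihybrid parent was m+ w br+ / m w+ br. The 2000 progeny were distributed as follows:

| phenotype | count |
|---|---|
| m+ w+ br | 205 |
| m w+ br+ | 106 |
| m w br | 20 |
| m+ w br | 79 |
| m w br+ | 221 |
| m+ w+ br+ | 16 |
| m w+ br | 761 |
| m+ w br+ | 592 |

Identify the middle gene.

The two rarest classes, m+ w+ br+ and m w br, are the double crossovers. Comparing them with the parentals, only the w allele has switched, so w is the middle locus and the order is m – w – br.

w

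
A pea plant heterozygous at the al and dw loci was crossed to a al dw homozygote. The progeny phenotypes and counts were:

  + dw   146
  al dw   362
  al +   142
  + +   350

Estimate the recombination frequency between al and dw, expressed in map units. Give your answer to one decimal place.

The two most frequent classes, + + (350) and al dw (362), are the parental types, so the F1 was + + / al dw.
The recombinant classes are + dw and al +: 146 + 142 = 288.
Recombination frequency = 288/1000 = 0.2880 ≈ 28.8%, i.e. 28.8 map units.

28.8 map units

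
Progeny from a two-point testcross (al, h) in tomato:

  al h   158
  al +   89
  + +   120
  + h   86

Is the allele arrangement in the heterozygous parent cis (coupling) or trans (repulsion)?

cis

The two most frequent classes are + + (120) and al h (158); these are the parental (non-recombinant) types.
So the F1 carried + + on one chromosome and al h on the other — the recessive alleles are on the same chromosome (cis / coupling).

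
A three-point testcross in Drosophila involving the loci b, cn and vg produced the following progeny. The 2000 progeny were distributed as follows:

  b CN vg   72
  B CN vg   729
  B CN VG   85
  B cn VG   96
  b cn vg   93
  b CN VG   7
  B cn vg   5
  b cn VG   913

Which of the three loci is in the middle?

The two most frequent reciprocal classes, B CN vg and b cn VG, are the parental types, so the F1 was B CN vg / b cn VG.
The two rarest classes, B cn vg and b CN VG, are the double crossovers. Comparing them with the parentals, only the cn allele has switched, so cn is the middle locus and the order is b – cn – vg.

cn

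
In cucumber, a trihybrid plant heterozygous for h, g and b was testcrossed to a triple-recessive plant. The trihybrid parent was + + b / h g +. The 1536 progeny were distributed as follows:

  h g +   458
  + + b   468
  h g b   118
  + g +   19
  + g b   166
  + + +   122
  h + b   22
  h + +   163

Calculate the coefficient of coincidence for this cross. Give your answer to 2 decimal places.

0.61

The two rarest classes, h + b and + g +, are the double crossovers. Comparing them with the parentals, only the h allele has switched, so h is the middle locus and the order is b – h – g.
b–h: (240 + 41)/1536 = 0.1829; h–g: (329 + 41)/1536 = 0.2409.
Expected DCO frequency = 0.1829 × 0.2409 ≈ 0.04406; observed = 41/1536 ≈ 0.02669.
Coefficient of coincidence = 0.02669/0.04406 ≈ 0.61.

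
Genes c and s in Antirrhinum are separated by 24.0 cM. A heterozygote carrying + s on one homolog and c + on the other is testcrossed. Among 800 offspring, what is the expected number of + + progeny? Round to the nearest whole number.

A map distance of 24.0 cM corresponds to a recombination frequency of 0.240.
The F1 is + s / c +, so + + is a recombinant gamete class with expected frequency r/2 = 0.240/2 = 0.1200.
Expected number = 0.1200 × 800 = 96.00 ≈ 96.

96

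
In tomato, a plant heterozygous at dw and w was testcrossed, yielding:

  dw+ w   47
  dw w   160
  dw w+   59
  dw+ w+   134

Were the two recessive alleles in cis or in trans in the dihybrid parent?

cis

The two most frequent classes are dw+ w+ (134) and dw w (160); these are the parental (non-recombinant) types.
So the F1 carried dw+ w+ on one chromosome and dw w on the other — the recessive alleles are on the same chromosome (cis / coupling).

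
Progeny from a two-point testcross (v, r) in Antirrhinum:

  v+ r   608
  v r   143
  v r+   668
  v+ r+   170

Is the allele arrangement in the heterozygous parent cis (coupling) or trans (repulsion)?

The two most frequent classes are v+ r (608) and v r+ (668); these are the parental (non-recombinant) types.
So the F1 carried v+ r on one chromosome and v r+ on the other — the recessive alleles are on opposite chromosomes (trans / repulsion).

trans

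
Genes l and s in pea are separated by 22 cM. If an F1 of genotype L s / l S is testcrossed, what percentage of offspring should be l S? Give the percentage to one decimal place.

A map distance of 22 cM corresponds to a recombination frequency of 0.220.
The F1 is L s / l S, so l S is a parental gamete class with expected frequency (1 − r)/2 = 0.780/2 = 0.3900.
That is 0.3900 = 39.0% of the progeny.

39.0%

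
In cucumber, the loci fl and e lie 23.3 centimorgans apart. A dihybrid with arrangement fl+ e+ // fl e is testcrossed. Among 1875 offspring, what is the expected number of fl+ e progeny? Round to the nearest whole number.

218

A map distance of 23.3 centimorgans corresponds to a recombination frequency of 0.233.
The F1 is fl+ e+ / fl e, so fl+ e is a recombinant gamete class with expected frequency r/2 = 0.233/2 = 0.1165.
Expected number = 0.1165 × 1875 = 218.44 ≈ 218.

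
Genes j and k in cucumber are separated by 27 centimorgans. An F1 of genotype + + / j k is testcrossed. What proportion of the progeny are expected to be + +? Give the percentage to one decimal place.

A map distance of 27 centimorgans corresponds to a recombination frequency of 0.270.
The F1 is + + / j k, so + + is a parental gamete class with expected frequency (1 − r)/2 = 0.730/2 = 0.3650.
That is 0.3650 = 36.5% of the progeny.

36.5%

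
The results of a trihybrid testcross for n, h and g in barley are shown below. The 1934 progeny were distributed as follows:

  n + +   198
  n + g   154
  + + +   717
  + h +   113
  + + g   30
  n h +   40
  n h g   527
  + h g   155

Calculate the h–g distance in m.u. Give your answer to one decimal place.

17.4 m.u.

The two most frequent reciprocal classes, n h g and + + +, are the parental types, so the F1 was n h g / + + +.
The two rarest classes, n h + and + + g, are the double crossovers. Comparing them with the parentals, only the g allele has switched, so g is the middle locus and the order is n – g – h.
Crossovers in the g–h interval produce the single-crossover classes n + g and + h + (154 + 113 = 267) plus the double crossovers (70).
RF(g–h) = (267 + 70) / 1934 = 337/1934 = 0.1743 → 17.4 m.u.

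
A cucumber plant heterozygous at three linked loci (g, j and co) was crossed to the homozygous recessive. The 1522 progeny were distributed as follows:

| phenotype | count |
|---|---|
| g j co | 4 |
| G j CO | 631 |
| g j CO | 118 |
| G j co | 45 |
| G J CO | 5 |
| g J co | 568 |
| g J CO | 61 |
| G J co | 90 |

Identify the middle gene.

The two most frequent reciprocal classes, G j CO and g J co, are the parental types, so the F1 was G j CO / g J co.
The two rarest classes, G J CO and g j co, are the double crossovers. Comparing them with the parentals, only the j allele has switched, so j is the middle locus and the order is g – j – co.

j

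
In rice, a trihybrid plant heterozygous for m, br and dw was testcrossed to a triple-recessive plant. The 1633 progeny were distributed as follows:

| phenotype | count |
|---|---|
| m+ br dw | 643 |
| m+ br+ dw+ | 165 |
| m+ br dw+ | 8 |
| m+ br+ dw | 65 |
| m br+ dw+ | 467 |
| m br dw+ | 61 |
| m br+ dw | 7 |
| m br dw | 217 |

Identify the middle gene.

The two most frequent reciprocal classes, m+ br dw and m br+ dw+, are the parental types, so the F1 was m+ br dw / m br+ dw+.
The two rarest classes, m+ br dw+ and m br+ dw, are the double crossovers. Comparing them with the parentals, only the dw allele has switched, so dw is the middle locus and the order is m – dw – br.

dw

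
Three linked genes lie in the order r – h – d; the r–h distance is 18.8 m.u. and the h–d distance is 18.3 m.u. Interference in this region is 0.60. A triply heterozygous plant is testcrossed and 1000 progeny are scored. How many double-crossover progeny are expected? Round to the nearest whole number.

14

Map distances give recombination frequencies of 0.188 and 0.183 for the two intervals.
With interference 0.60 (so coincidence = 0.40), expected double-crossover frequency = 0.188 × 0.183 × 0.40 = 0.01376.
Expected number = 0.01376 × 1000 = 13.76 ≈ 14.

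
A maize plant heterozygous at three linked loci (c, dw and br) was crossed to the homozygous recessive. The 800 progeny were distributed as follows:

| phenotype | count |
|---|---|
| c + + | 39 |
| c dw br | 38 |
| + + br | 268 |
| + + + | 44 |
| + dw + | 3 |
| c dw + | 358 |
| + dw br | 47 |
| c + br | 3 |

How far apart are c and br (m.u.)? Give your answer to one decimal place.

11.0 m.u.

The two most frequent reciprocal classes, c dw + and + + br, are the parental types, so the F1 was c dw + / + + br.
The two rarest classes, + dw + and c + br, are the double crossovers. Comparing them with the parentals, only the c allele has switched, so c is the middle locus and the order is br – c – dw.
Crossovers in the br–c interval produce the single-crossover classes c dw br and + + + (38 + 44 = 82) plus the double crossovers (6).
RF(br–c) = (82 + 6) / 800 = 88/800 = 0.1100 → 11.0 m.u.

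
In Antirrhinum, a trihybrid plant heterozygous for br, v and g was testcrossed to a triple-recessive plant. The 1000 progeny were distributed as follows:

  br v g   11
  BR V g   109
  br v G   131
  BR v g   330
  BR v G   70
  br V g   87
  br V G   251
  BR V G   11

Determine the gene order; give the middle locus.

The two most frequent reciprocal classes, br V G and BR v g, are the parental types, so the F1 was br V G / BR v g.
The two rarest classes, BR V G and br v g, are the double crossovers. Comparing them with the parentals, only the br allele has switched, so br is the middle locus and the order is v – br – g.

br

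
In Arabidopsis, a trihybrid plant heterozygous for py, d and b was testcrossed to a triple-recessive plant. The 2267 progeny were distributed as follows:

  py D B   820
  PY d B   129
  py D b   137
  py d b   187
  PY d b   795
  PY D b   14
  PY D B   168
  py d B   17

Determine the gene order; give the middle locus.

d

The two most frequent reciprocal classes, py D B and PY d b, are the parental types, so the F1 was py D B / PY d b.
The two rarest classes, py d B and PY D b, are the double crossovers. Comparing them with the parentals, only the d allele has switched, so d is the middle locus and the order is b – d – py.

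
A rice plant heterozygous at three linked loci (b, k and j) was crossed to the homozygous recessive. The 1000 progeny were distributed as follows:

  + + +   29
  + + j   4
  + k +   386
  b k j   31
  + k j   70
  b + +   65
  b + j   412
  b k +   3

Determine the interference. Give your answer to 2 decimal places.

The two most frequent reciprocal classes, + k + and b + j, are the parental types, so the F1 was + k + / b + j.
The two rarest classes, b k + and + + j, are the double crossovers. Comparing them with the parentals, only the b allele has switched, so b is the middle locus and the order is j – b – k.
j–b: (135 + 7)/1000 = 0.1420; b–k: (60 + 7)/1000 = 0.0670.
Expected DCO frequency = 0.1420 × 0.0670 ≈ 0.00951; observed = 7/1000 ≈ 0.00700.
Coefficient of coincidence = 0.00700/0.00951 ≈ 0.74; interference = 1 − 0.74 = 0.26.

0.26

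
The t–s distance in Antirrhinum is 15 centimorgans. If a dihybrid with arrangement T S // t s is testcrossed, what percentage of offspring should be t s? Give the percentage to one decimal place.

42.5%

A map distance of 15 centimorgans corresponds to a recombination frequency of 0.150.
The F1 is T S / t s, so t s is a parental gamete class with expected frequency (1 − r)/2 = 0.850/2 = 0.4250.
That is 0.4250 = 42.5% of the progeny.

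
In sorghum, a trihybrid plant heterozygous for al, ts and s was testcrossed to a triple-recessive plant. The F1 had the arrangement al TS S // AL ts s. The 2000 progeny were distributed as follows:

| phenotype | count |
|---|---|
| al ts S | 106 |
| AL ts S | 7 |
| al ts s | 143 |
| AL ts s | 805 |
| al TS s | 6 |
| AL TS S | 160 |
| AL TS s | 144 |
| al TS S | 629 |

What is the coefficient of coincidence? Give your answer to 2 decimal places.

The two rarest classes, al TS s and AL ts S, are the double crossovers. Comparing them with the parentals, only the s allele has switched, so s is the middle locus and the order is ts – s – al.
ts–s: (250 + 13)/2000 = 0.1315; s–al: (303 + 13)/2000 = 0.1580.
Expected DCO frequency = 0.1315 × 0.1580 ≈ 0.02078; observed = 13/2000 ≈ 0.00650.
Coefficient of coincidence = 0.00650/0.02078 ≈ 0.31.

0.31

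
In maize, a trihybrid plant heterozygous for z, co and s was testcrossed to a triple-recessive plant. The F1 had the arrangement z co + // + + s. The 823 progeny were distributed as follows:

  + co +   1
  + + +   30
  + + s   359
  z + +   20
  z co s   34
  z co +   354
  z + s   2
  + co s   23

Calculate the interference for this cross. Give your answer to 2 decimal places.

0.20

The two rarest classes, + co + and z + s, are the double crossovers. Comparing them with the parentals, only the z allele has switched, so z is the middle locus and the order is co – z – s.
co–z: (43 + 3)/823 = 0.0559; z–s: (64 + 3)/823 = 0.0814.
Expected DCO frequency = 0.0559 × 0.0814 ≈ 0.00455; observed = 3/823 ≈ 0.00365.
Coefficient of coincidence = 0.00365/0.00455 ≈ 0.80; interference = 1 − 0.80 = 0.20.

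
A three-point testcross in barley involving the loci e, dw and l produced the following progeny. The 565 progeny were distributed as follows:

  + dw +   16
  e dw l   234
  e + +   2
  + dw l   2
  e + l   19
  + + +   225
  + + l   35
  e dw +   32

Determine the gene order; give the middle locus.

The two most frequent reciprocal classes, e dw l and + + +, are the parental types, so the F1 was e dw l / + + +.
The two rarest classes, + dw l and e + +, are the double crossovers. Comparing them with the parentals, only the e allele has switched, so e is the middle locus and the order is l – e – dw.

e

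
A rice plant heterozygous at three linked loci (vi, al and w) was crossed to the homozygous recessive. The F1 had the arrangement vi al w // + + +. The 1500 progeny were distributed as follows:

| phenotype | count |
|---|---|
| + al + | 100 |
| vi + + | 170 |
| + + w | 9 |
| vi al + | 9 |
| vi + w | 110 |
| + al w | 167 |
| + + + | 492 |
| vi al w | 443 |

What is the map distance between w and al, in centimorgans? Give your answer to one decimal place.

15.2 centimorgans

The two rarest classes, vi al + and + + w, are the double crossovers. Comparing them with the parentals, only the w allele has switched, so w is the middle locus and the order is al – w – vi.
Crossovers in the al–w interval produce the single-crossover classes vi + w and + al + (110 + 100 = 210) plus the double crossovers (18).
RF(al–w) = (210 + 18) / 1500 = 228/1500 = 0.1520 → 15.2 centimorgans.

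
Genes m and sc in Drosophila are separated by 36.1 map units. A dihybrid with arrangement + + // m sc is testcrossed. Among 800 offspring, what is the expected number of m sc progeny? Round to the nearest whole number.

256

A map distance of 36.1 map units corresponds to a recombination frequency of 0.361.
The F1 is + + / m sc, so m sc is a parental gamete class with expected frequency (1 − r)/2 = 0.639/2 = 0.3195.
Expected number = 0.3195 × 800 = 255.60 ≈ 256.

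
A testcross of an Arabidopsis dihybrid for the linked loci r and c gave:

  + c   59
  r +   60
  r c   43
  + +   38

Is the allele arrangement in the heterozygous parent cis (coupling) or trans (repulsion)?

trans

The two most frequent classes are + c (59) and r + (60); these are the parental (non-recombinant) types.
So the F1 carried + c on one chromosome and r + on the other — the recessive alleles are on opposite chromosomes (trans / repulsion).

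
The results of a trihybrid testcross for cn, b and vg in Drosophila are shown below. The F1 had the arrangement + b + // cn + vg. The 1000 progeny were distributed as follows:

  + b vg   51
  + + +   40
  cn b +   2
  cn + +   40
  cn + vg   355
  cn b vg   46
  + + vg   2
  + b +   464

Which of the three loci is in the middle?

cn

The two rarest classes, cn b + and + + vg, are the double crossovers. Comparing them with the parentals, only the cn allele has switched, so cn is the middle locus and the order is b – cn – vg.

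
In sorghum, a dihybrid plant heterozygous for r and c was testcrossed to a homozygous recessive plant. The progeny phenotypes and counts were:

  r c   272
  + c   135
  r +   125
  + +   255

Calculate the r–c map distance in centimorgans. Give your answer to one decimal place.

33.0 centimorgans

The two most frequent classes, + + (255) and r c (272), are the parental types, so the F1 was + + / r c.
The recombinant classes are + c and r +: 135 + 125 = 260.
Recombination frequency = 260/787 = 0.3304 ≈ 33.0%, i.e. 33.0 centimorgans.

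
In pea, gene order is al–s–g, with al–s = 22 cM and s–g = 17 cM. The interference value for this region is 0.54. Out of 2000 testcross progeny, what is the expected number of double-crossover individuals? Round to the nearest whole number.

34

Map distances give recombination frequencies of 0.220 and 0.170 for the two intervals.
With interference 0.54 (so coincidence = 0.46), expected double-crossover frequency = 0.220 × 0.170 × 0.46 = 0.01720.
Expected number = 0.01720 × 2000 = 34.41 ≈ 34.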